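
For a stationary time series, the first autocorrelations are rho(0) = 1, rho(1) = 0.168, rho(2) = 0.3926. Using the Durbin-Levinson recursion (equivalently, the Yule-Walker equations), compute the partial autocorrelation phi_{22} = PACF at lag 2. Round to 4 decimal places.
\phi_{22} = 0.3750

The PACF at lag k is phi_{kk}, the last component of the solution
to the Yule-Walker system G_k phi = r_k where
  (G_k)_{ij} = rho(|i - j|), (r_k)_i = rho(i), i,j = 1..k.
Equivalently, Durbin-Levinson gives phi_{kk} iteratively:
  phi_{11} = rho(1)
  phi_{kk} = [rho(k) - sum_{j=1..k-1} phi_{k-1,j} rho(k-j)]
            / [1 - sum_{j=1..k-1} phi_{k-1,j} rho(j)],
  phi_{k,j} = phi_{k-1,j} - phi_{kk} phi_{k-1,k-j},  j = 1..k-1.
Step k = 1:
  phi_11 = rho(1) = 0.168.
Step k = 2:
  phi_22 = [rho(2) - phi_11 rho(1)] / [1 - phi_11 rho(1)] = [0.3926 - (0.168)(0.168)] / [1 - (0.168)(0.168)]
         = 0.364376 / 0.971776 = 0.375.
Therefore phi_{22} = 0.3750.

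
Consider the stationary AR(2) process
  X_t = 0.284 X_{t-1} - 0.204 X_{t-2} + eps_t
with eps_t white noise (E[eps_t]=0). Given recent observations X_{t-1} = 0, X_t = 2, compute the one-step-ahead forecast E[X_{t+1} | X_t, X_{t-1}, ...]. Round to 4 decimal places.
E[X_{t+1} \mid \mathcal F_t] = 0.5680

For an AR(p) model X_t = c + sum_i phi_i X_{t-i} + eps_t, the
one-step-ahead conditional mean is
  E[X_{t+1} | X_t, ...] = c + sum_i phi_i X_{t+1-i}.
Substitute known values:
  E[X_{t+1} | ...] = (0.284) * (2) + (-0.204) * (0)
                   = 0.5680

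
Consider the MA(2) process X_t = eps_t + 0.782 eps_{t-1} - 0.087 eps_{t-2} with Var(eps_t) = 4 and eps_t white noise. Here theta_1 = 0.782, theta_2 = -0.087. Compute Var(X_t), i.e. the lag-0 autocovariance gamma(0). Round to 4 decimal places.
\gamma(0) = 6.4764

For an MA(q) process X_t = eps_t + sum_i theta_i eps_{t-i} with
Var(eps_t) = sigma^2, the variance is
  gamma(0) = sigma^2 * (1 + sum_i theta_i^2).
  sum_i theta_i^2 = (0.782)^2 + (-0.087)^2 = 0.611524 + 0.007569 = 0.619093.
  gamma(0) = 4 * (1 + 0.619093) = 4 * 1.619093 = 6.476372, which rounds to 6.4764.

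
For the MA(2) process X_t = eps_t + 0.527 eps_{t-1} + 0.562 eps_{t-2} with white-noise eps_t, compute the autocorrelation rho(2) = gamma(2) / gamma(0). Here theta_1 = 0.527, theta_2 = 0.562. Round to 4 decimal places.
\rho(2) = 0.3527

For an MA(q) process with theta_0 = 1, the autocovariance is
  gamma(k) = sigma^2 * sum_{i=0..q-k} theta_i * theta_{i+k},
and rho(k) = gamma(k) / gamma(0). Sigma^2 cancels.
  numerator   = (1)*(0.562) = 0.562.
  denominator = (1)^2 + (0.527)^2 + (0.562)^2 = 1.593573.
  rho(2) = 0.562 / 1.593573 = 0.3527.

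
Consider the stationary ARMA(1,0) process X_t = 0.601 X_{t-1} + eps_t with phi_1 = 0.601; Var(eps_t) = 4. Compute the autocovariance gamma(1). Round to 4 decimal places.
\gamma(1) = 3.7633

Multiply the model equation by X_{t-k} and take expectations. With theta_0 = psi_0 = 1 and psi_j the MA(infinity) weights, this gives
  gamma(k) - sum_i phi_i gamma(k-i) = c_k,
  c_k = sigma^2 * sum_{j=k..q} theta_j psi_{j-k}   (c_k = 0 for k > q),
using gamma(-m) = gamma(m).
Pure AR (q = 0): c_0 = sigma^2 = 4, c_k = 0 for k >= 1.
Equations for k = 0 and k = 1 (AR order 1):
  gamma(0) = phi_1 gamma(1) + c_0
  gamma(1) = phi_1 gamma(0) + c_1
Substituting the second into the first: gamma(0) (1 - phi_1^2) = c_0 + phi_1 c_1, so
  gamma(0) = c_0 / (1 - phi_1^2) = 4 / (1 - (0.601)^2) = 4 / 0.638799 = 6.261751.
  gamma(1) = phi_1 gamma(0) = (0.601)(6.261751) = 3.763312.
Therefore gamma(1) = 3.7633 (to 4 decimal places).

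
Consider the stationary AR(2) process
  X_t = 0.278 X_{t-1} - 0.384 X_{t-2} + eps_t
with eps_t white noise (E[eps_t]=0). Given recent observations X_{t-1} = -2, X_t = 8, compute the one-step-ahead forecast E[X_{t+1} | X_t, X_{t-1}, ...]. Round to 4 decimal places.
E[X_{t+1} \mid \mathcal F_t] = 2.9920

For an AR(p) model X_t = c + sum_i phi_i X_{t-i} + eps_t, the
one-step-ahead conditional mean is
  E[X_{t+1} | X_t, ...] = c + sum_i phi_i X_{t+1-i}.
Substitute known values:
  E[X_{t+1} | ...] = (0.278) * (8) + (-0.384) * (-2)
                   = 2.9920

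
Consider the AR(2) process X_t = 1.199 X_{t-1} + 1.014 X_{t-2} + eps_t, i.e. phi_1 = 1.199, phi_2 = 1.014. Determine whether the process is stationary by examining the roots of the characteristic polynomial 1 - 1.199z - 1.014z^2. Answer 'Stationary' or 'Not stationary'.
\text{Not stationary}

The AR(p) characteristic polynomial is P(z) = 1 - 1.199z - 1.014z^2.
Stationarity requires all roots to lie outside the unit circle, i.e. |z| > 1 for every root.
Set 1 + (-1.199) z + (-1.014) z^2 = 0, i.e. a z^2 + b z + c = 0 with a = -1.014, b = -1.199, c = 1.
Discriminant D = b^2 - 4ac = (-1.199)^2 - 4*(-1.014)*1 = 1.437601 - (-4.056) = 5.493601.
D >= 0, so the roots are real: z = (-b +/- sqrt(D)) / (2a) = (1.199 +/- 2.343843) / (-2.028).
  z_1 = (1.199 + 2.343843) / (-2.028) = -1.747,   |z_1| = 1.747.
  z_2 = (1.199 - 2.343843) / (-2.028) = 0.5645,   |z_2| = 0.5645.
Moduli of all roots: 1.7470, 0.5645.
All moduli strictly greater than 1? No.
Verdict: Not stationary.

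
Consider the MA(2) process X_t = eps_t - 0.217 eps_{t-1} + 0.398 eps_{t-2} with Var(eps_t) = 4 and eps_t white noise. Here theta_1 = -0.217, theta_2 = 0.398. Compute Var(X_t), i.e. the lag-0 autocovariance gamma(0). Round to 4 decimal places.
\gamma(0) = 4.8220

For an MA(q) process X_t = eps_t + sum_i theta_i eps_{t-i} with
Var(eps_t) = sigma^2, the variance is
  gamma(0) = sigma^2 * (1 + sum_i theta_i^2).
  sum_i theta_i^2 = (-0.217)^2 + (0.398)^2 = 0.047089 + 0.158404 = 0.205493.
  gamma(0) = 4 * (1 + 0.205493) = 4 * 1.205493 = 4.821972, which rounds to 4.8220.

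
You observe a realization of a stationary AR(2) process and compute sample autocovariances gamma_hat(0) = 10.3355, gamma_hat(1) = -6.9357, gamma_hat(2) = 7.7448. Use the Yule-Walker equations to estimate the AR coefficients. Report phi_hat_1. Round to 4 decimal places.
\hat\phi_{1} = -0.3060

The Yule-Walker equations for an AR(p) process read, in matrix form,
  Gamma_p phi = r_p,   with   (Gamma_p)_{ij} = gamma(|i - j|),
                       (r_p)_i = gamma(i),   i,j = 1..p.
Substitute the sample gammas (Toeplitz matrix and right-hand side of size 2):
  Gamma_p = [[10.3355, -6.9357], [-6.9357, 10.3355]]
  r_p     = [-6.9357, 7.7448]
Written out:
  10.3355 phi_1 - 6.9357 phi_2 = -6.9357
  -6.9357 phi_1 + 10.3355 phi_2 = 7.7448
Solve by Cramer's rule:
  det = gamma(0)^2 - gamma(1)^2 = (10.3355)^2 - (-6.9357)^2 = 106.82256025 - 48.10393449 = 58.71862576
  phi_hat_1 = [gamma(1) gamma(0) - gamma(1) gamma(2)] / det = [(-6.9357)(10.3355) - (-6.9357)(7.7448)] / 58.71862576 = -17.96831799 / 58.71862576 = -0.306
  phi_hat_2 = [gamma(0) gamma(2) - gamma(1)^2] / det = [(10.3355)(7.7448) - (-6.9357)^2] / 58.71862576 = 31.94244591 / 58.71862576 = 0.544
So phi_hat = [-0.3060, 0.5440].
Therefore phi_hat_1 = -0.3060.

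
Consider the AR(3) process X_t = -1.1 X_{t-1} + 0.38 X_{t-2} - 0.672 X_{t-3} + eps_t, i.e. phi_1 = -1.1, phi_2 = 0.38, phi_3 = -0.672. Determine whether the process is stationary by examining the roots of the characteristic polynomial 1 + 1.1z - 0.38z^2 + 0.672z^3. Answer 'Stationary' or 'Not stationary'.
\text{Not stationary}

The AR(p) characteristic polynomial is P(z) = 1 + 1.1z - 0.38z^2 + 0.672z^3.
Stationarity requires all roots to lie outside the unit circle, i.e. |z| > 1 for every root.
Degree 3: look for a simple real root z0 first, then factor out (1 - z/z0) and solve the remaining quadratic.
Testing z0 = -0.625: P(-0.625) = 1 + (1.1)(-0.625) + (-0.38)(-0.625)^2 + (0.672)(-0.625)^3
  = 1 + (-0.6875) + (-0.148438) + (-0.164062) = 0.  So z_0 = -0.625 is a root, |z_0| = 0.625.
Divide out the factor (1 + 1.6 z) = (1 - z/z0) (since 1/z0 = -1.6):
  P(z) = (1 + 1.6 z)(1 + (-0.5) z + (0.42) z^2)
  [check: z-coef -0.5 - (-1.6) = 1.1; z^2-coef 0.42 - (-1.6)(-0.5) = -0.38; z^3-coef -(-1.6)(0.42) = 0.672.]
Remaining roots from the quadratic factor 1 + (-0.5) z + (0.42) z^2:
  Set 1 + (-0.5) z + (0.42) z^2 = 0, i.e. a z^2 + b z + c = 0 with a = 0.42, b = -0.5, c = 1.
  Discriminant D = b^2 - 4ac = (-0.5)^2 - 4*(0.42)*1 = 0.25 - (1.68) = -1.43.
  D < 0, so the roots are the complex-conjugate pair z = (-b +/- i sqrt(-D)) / (2a) = 0.5952 +/- 1.4236i.
  For a conjugate pair |z|^2 = z * conj(z) = (product of roots) = c/a = 1/(0.42) = 2.380952, so |z| = sqrt(2.380952) = 1.543 for both roots.
Moduli of all roots: 0.6250, 1.5430, 1.5430.
All moduli strictly greater than 1? No.
Verdict: Not stationary.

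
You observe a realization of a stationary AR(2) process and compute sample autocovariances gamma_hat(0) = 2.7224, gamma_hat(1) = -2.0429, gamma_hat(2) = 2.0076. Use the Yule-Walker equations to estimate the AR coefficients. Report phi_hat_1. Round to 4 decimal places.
\hat\phi_{1} = -0.4510

The Yule-Walker equations for an AR(p) process read, in matrix form,
  Gamma_p phi = r_p,   with   (Gamma_p)_{ij} = gamma(|i - j|),
                       (r_p)_i = gamma(i),   i,j = 1..p.
Substitute the sample gammas (Toeplitz matrix and right-hand side of size 2):
  Gamma_p = [[2.7224, -2.0429], [-2.0429, 2.7224]]
  r_p     = [-2.0429, 2.0076]
Written out:
  2.7224 phi_1 - 2.0429 phi_2 = -2.0429
  -2.0429 phi_1 + 2.7224 phi_2 = 2.0076
Solve by Cramer's rule:
  det = gamma(0)^2 - gamma(1)^2 = (2.7224)^2 - (-2.0429)^2 = 7.41146176 - 4.17344041 = 3.23802135
  phi_hat_1 = [gamma(1) gamma(0) - gamma(1) gamma(2)] / det = [(-2.0429)(2.7224) - (-2.0429)(2.0076)] / 3.23802135 = -1.46026492 / 3.23802135 = -0.451
  phi_hat_2 = [gamma(0) gamma(2) - gamma(1)^2] / det = [(2.7224)(2.0076) - (-2.0429)^2] / 3.23802135 = 1.29204983 / 3.23802135 = 0.399
So phi_hat = [-0.4510, 0.3990].
Therefore phi_hat_1 = -0.4510.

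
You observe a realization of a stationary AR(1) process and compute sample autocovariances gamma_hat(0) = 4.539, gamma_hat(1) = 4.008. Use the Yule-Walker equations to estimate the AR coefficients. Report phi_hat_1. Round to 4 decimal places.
\hat\phi_{1} = 0.8830

The Yule-Walker equations for an AR(p) process read, in matrix form,
  Gamma_p phi = r_p,   with   (Gamma_p)_{ij} = gamma(|i - j|),
                       (r_p)_i = gamma(i),   i,j = 1..p.
Substitute the sample gammas (Toeplitz matrix and right-hand side of size 1):
  Gamma_p = [[4.539]]
  r_p     = [4.008]
With p = 1 this is the single equation gamma(0) phi_1 = gamma(1):
  phi_hat_1 = gamma(1) / gamma(0) = 4.008 / 4.539 = 0.8830.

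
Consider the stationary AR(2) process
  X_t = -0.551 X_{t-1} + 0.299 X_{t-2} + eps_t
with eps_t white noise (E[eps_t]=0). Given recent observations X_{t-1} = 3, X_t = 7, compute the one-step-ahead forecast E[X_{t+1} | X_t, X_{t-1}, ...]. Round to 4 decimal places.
E[X_{t+1} \mid \mathcal F_t] = -2.9600

For an AR(p) model X_t = c + sum_i phi_i X_{t-i} + eps_t, the
one-step-ahead conditional mean is
  E[X_{t+1} | X_t, ...] = c + sum_i phi_i X_{t+1-i}.
Substitute known values:
  E[X_{t+1} | ...] = (-0.551) * (7) + (0.299) * (3)
                   = -2.9600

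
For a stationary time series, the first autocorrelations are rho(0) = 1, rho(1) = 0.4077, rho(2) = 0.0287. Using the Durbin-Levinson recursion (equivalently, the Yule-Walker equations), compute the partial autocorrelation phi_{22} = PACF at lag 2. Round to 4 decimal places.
\phi_{22} = -0.1649

The PACF at lag k is phi_{kk}, the last component of the solution
to the Yule-Walker system G_k phi = r_k where
  (G_k)_{ij} = rho(|i - j|), (r_k)_i = rho(i), i,j = 1..k.
Equivalently, Durbin-Levinson gives phi_{kk} iteratively:
  phi_{11} = rho(1)
  phi_{kk} = [rho(k) - sum_{j=1..k-1} phi_{k-1,j} rho(k-j)]
            / [1 - sum_{j=1..k-1} phi_{k-1,j} rho(j)],
  phi_{k,j} = phi_{k-1,j} - phi_{kk} phi_{k-1,k-j},  j = 1..k-1.
Step k = 1:
  phi_11 = rho(1) = 0.4077.
Step k = 2:
  phi_22 = [rho(2) - phi_11 rho(1)] / [1 - phi_11 rho(1)] = [0.0287 - (0.4077)(0.4077)] / [1 - (0.4077)(0.4077)]
         = -0.13751929 / 0.83378071 = -0.1649.
Therefore phi_{22} = -0.1649.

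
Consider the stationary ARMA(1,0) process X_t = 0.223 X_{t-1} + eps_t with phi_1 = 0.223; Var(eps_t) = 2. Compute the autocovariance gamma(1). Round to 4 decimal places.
\gamma(1) = 0.4693

Multiply the model equation by X_{t-k} and take expectations. With theta_0 = psi_0 = 1 and psi_j the MA(infinity) weights, this gives
  gamma(k) - sum_i phi_i gamma(k-i) = c_k,
  c_k = sigma^2 * sum_{j=k..q} theta_j psi_{j-k}   (c_k = 0 for k > q),
using gamma(-m) = gamma(m).
Pure AR (q = 0): c_0 = sigma^2 = 2, c_k = 0 for k >= 1.
Equations for k = 0 and k = 1 (AR order 1):
  gamma(0) = phi_1 gamma(1) + c_0
  gamma(1) = phi_1 gamma(0) + c_1
Substituting the second into the first: gamma(0) (1 - phi_1^2) = c_0 + phi_1 c_1, so
  gamma(0) = c_0 / (1 - phi_1^2) = 2 / (1 - (0.223)^2) = 2 / 0.950271 = 2.104663.
  gamma(1) = phi_1 gamma(0) = (0.223)(2.104663) = 0.46934.
Therefore gamma(1) = 0.4693 (to 4 decimal places).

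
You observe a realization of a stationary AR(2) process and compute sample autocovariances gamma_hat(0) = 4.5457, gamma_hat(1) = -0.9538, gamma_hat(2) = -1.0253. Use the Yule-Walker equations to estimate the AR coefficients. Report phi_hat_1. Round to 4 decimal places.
\hat\phi_{1} = -0.2690

The Yule-Walker equations for an AR(p) process read, in matrix form,
  Gamma_p phi = r_p,   with   (Gamma_p)_{ij} = gamma(|i - j|),
                       (r_p)_i = gamma(i),   i,j = 1..p.
Substitute the sample gammas (Toeplitz matrix and right-hand side of size 2):
  Gamma_p = [[4.5457, -0.9538], [-0.9538, 4.5457]]
  r_p     = [-0.9538, -1.0253]
Written out:
  4.5457 phi_1 - 0.9538 phi_2 = -0.9538
  -0.9538 phi_1 + 4.5457 phi_2 = -1.0253
Solve by Cramer's rule:
  det = gamma(0)^2 - gamma(1)^2 = (4.5457)^2 - (-0.9538)^2 = 20.66338849 - 0.90973444 = 19.75365405
  phi_hat_1 = [gamma(1) gamma(0) - gamma(1) gamma(2)] / det = [(-0.9538)(4.5457) - (-0.9538)(-1.0253)] / 19.75365405 = -5.3136198 / 19.75365405 = -0.269
  phi_hat_2 = [gamma(0) gamma(2) - gamma(1)^2] / det = [(4.5457)(-1.0253) - (-0.9538)^2] / 19.75365405 = -5.57044065 / 19.75365405 = -0.282
So phi_hat = [-0.2690, -0.2820].
Therefore phi_hat_1 = -0.2690.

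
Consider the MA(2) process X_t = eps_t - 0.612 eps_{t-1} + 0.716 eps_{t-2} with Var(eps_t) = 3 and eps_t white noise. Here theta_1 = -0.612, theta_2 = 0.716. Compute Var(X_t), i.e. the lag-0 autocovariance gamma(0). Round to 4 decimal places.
\gamma(0) = 5.6616

For an MA(q) process X_t = eps_t + sum_i theta_i eps_{t-i} with
Var(eps_t) = sigma^2, the variance is
  gamma(0) = sigma^2 * (1 + sum_i theta_i^2).
  sum_i theta_i^2 = (-0.612)^2 + (0.716)^2 = 0.374544 + 0.512656 = 0.8872.
  gamma(0) = 3 * (1 + 0.8872) = 3 * 1.8872 = 5.6616.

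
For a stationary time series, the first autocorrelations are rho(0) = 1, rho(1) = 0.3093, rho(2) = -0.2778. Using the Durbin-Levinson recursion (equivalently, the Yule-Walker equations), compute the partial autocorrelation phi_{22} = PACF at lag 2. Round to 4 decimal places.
\phi_{22} = -0.4130

The PACF at lag k is phi_{kk}, the last component of the solution
to the Yule-Walker system G_k phi = r_k where
  (G_k)_{ij} = rho(|i - j|), (r_k)_i = rho(i), i,j = 1..k.
Equivalently, Durbin-Levinson gives phi_{kk} iteratively:
  phi_{11} = rho(1)
  phi_{kk} = [rho(k) - sum_{j=1..k-1} phi_{k-1,j} rho(k-j)]
            / [1 - sum_{j=1..k-1} phi_{k-1,j} rho(j)],
  phi_{k,j} = phi_{k-1,j} - phi_{kk} phi_{k-1,k-j},  j = 1..k-1.
Step k = 1:
  phi_11 = rho(1) = 0.3093.
Step k = 2:
  phi_22 = [rho(2) - phi_11 rho(1)] / [1 - phi_11 rho(1)] = [-0.2778 - (0.3093)(0.3093)] / [1 - (0.3093)(0.3093)]
         = -0.37346649 / 0.90433351 = -0.413.
Therefore phi_{22} = -0.4130.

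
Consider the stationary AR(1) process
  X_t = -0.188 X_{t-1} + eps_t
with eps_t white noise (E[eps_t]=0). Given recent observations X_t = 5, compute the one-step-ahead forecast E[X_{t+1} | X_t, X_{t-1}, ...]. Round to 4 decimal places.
E[X_{t+1} \mid \mathcal F_t] = -0.9400

For an AR(p) model X_t = c + sum_i phi_i X_{t-i} + eps_t, the
one-step-ahead conditional mean is
  E[X_{t+1} | X_t, ...] = c + sum_i phi_i X_{t+1-i}.
Substitute known values:
  E[X_{t+1} | ...] = (-0.188) * (5)
                   = -0.9400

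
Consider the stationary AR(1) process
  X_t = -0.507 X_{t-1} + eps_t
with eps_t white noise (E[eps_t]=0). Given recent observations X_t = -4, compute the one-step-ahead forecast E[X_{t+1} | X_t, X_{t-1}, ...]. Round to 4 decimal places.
E[X_{t+1} \mid \mathcal F_t] = 2.0280

For an AR(p) model X_t = c + sum_i phi_i X_{t-i} + eps_t, the
one-step-ahead conditional mean is
  E[X_{t+1} | X_t, ...] = c + sum_i phi_i X_{t+1-i}.
Substitute known values:
  E[X_{t+1} | ...] = (-0.507) * (-4)
                   = 2.0280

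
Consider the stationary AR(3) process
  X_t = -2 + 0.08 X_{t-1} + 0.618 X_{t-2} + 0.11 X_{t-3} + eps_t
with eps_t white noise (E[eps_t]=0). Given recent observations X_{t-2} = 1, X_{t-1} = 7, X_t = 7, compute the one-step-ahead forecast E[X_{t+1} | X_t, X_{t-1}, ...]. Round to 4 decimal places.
E[X_{t+1} \mid \mathcal F_t] = 2.9960

For an AR(p) model X_t = c + sum_i phi_i X_{t-i} + eps_t, the
one-step-ahead conditional mean is
  E[X_{t+1} | X_t, ...] = c + sum_i phi_i X_{t+1-i}.
Substitute known values:
  E[X_{t+1} | ...] = -2 + (0.08) * (7) + (0.618) * (7) + (0.11) * (1)
                   = 2.9960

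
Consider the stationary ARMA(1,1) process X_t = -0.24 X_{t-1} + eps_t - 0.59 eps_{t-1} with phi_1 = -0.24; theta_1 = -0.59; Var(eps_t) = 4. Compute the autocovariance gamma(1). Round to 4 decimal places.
\gamma(1) = -4.0218

Multiply the model equation by X_{t-k} and take expectations. With theta_0 = psi_0 = 1 and psi_j the MA(infinity) weights, this gives
  gamma(k) - sum_i phi_i gamma(k-i) = c_k,
  c_k = sigma^2 * sum_{j=k..q} theta_j psi_{j-k}   (c_k = 0 for k > q),
using gamma(-m) = gamma(m).
psi-weights needed (psi_j = theta_j + sum_i phi_i psi_{j-i}):
  psi_1 = theta_1 + phi_1 = -0.59 + (-0.24) = -0.83
Right-hand sides:
  c_0 = sigma^2 (1 + theta_1 psi_1) = 4 * (1 + (-0.59)(-0.83)) = 4 * 1.4897 = 5.9588
  c_1 = sigma^2 theta_1 = 4 * (-0.59) = -2.36
  c_2 = 0
Equations for k = 0 and k = 1 (AR order 1):
  gamma(0) = phi_1 gamma(1) + c_0
  gamma(1) = phi_1 gamma(0) + c_1
Substituting the second into the first: gamma(0) (1 - phi_1^2) = c_0 + phi_1 c_1, so
  gamma(0) = (c_0 + phi_1 c_1) / (1 - phi_1^2) = (5.9588 + (-0.24)(-2.36)) / (1 - (-0.24)^2) = 6.5252 / 0.9424 = 6.924024.
  gamma(1) = phi_1 gamma(0) + c_1 = (-0.24)(6.924024) + (-2.36) = -4.021766.
Therefore gamma(1) = -4.0218 (to 4 decimal places).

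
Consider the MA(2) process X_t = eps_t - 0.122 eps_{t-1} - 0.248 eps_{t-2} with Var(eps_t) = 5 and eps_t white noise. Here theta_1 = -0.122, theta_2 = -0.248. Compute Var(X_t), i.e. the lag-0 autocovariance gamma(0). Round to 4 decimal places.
\gamma(0) = 5.3819

For an MA(q) process X_t = eps_t + sum_i theta_i eps_{t-i} with
Var(eps_t) = sigma^2, the variance is
  gamma(0) = sigma^2 * (1 + sum_i theta_i^2).
  sum_i theta_i^2 = (-0.122)^2 + (-0.248)^2 = 0.014884 + 0.061504 = 0.076388.
  gamma(0) = 5 * (1 + 0.076388) = 5 * 1.076388 = 5.38194, which rounds to 5.3819.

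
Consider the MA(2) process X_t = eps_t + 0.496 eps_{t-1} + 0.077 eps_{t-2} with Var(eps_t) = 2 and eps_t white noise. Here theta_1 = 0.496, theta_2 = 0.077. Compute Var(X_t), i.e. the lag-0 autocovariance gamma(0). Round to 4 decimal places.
\gamma(0) = 2.5039

For an MA(q) process X_t = eps_t + sum_i theta_i eps_{t-i} with
Var(eps_t) = sigma^2, the variance is
  gamma(0) = sigma^2 * (1 + sum_i theta_i^2).
  sum_i theta_i^2 = (0.496)^2 + (0.077)^2 = 0.246016 + 0.005929 = 0.251945.
  gamma(0) = 2 * (1 + 0.251945) = 2 * 1.251945 = 2.50389, which rounds to 2.5039.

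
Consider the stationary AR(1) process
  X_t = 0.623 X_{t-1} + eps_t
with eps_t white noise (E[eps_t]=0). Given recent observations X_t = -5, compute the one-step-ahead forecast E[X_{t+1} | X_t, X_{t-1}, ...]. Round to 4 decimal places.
E[X_{t+1} \mid \mathcal F_t] = -3.1150

For an AR(p) model X_t = c + sum_i phi_i X_{t-i} + eps_t, the
one-step-ahead conditional mean is
  E[X_{t+1} | X_t, ...] = c + sum_i phi_i X_{t+1-i}.
Substitute known values:
  E[X_{t+1} | ...] = (0.623) * (-5)
                   = -3.1150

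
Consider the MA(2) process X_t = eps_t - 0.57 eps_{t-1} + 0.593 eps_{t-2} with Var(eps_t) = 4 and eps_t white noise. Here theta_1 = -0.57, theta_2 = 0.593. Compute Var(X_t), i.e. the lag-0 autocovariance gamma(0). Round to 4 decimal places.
\gamma(0) = 6.7062

For an MA(q) process X_t = eps_t + sum_i theta_i eps_{t-i} with
Var(eps_t) = sigma^2, the variance is
  gamma(0) = sigma^2 * (1 + sum_i theta_i^2).
  sum_i theta_i^2 = (-0.57)^2 + (0.593)^2 = 0.3249 + 0.351649 = 0.676549.
  gamma(0) = 4 * (1 + 0.676549) = 4 * 1.676549 = 6.706196, which rounds to 6.7062.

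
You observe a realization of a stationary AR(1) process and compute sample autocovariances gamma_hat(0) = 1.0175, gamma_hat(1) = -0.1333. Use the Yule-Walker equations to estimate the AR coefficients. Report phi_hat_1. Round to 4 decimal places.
\hat\phi_{1} = -0.1310

The Yule-Walker equations for an AR(p) process read, in matrix form,
  Gamma_p phi = r_p,   with   (Gamma_p)_{ij} = gamma(|i - j|),
                       (r_p)_i = gamma(i),   i,j = 1..p.
Substitute the sample gammas (Toeplitz matrix and right-hand side of size 1):
  Gamma_p = [[1.0175]]
  r_p     = [-0.1333]
With p = 1 this is the single equation gamma(0) phi_1 = gamma(1):
  phi_hat_1 = gamma(1) / gamma(0) = -0.1333 / 1.0175 = -0.1310.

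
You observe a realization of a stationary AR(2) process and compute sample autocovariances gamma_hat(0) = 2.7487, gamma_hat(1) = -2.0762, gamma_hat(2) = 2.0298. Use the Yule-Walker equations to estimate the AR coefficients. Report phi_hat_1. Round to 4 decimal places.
\hat\phi_{1} = -0.4600

The Yule-Walker equations for an AR(p) process read, in matrix form,
  Gamma_p phi = r_p,   with   (Gamma_p)_{ij} = gamma(|i - j|),
                       (r_p)_i = gamma(i),   i,j = 1..p.
Substitute the sample gammas (Toeplitz matrix and right-hand side of size 2):
  Gamma_p = [[2.7487, -2.0762], [-2.0762, 2.7487]]
  r_p     = [-2.0762, 2.0298]
Written out:
  2.7487 phi_1 - 2.0762 phi_2 = -2.0762
  -2.0762 phi_1 + 2.7487 phi_2 = 2.0298
Solve by Cramer's rule:
  det = gamma(0)^2 - gamma(1)^2 = (2.7487)^2 - (-2.0762)^2 = 7.55535169 - 4.31060644 = 3.24474525
  phi_hat_1 = [gamma(1) gamma(0) - gamma(1) gamma(2)] / det = [(-2.0762)(2.7487) - (-2.0762)(2.0298)] / 3.24474525 = -1.49258018 / 3.24474525 = -0.46
  phi_hat_2 = [gamma(0) gamma(2) - gamma(1)^2] / det = [(2.7487)(2.0298) - (-2.0762)^2] / 3.24474525 = 1.26870482 / 3.24474525 = 0.391
So phi_hat = [-0.4600, 0.3910].
Therefore phi_hat_1 = -0.4600.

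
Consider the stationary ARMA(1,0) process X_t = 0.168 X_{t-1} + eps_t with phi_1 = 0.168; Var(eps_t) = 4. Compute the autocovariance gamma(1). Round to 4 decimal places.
\gamma(1) = 0.6915

Multiply the model equation by X_{t-k} and take expectations. With theta_0 = psi_0 = 1 and psi_j the MA(infinity) weights, this gives
  gamma(k) - sum_i phi_i gamma(k-i) = c_k,
  c_k = sigma^2 * sum_{j=k..q} theta_j psi_{j-k}   (c_k = 0 for k > q),
using gamma(-m) = gamma(m).
Pure AR (q = 0): c_0 = sigma^2 = 4, c_k = 0 for k >= 1.
Equations for k = 0 and k = 1 (AR order 1):
  gamma(0) = phi_1 gamma(1) + c_0
  gamma(1) = phi_1 gamma(0) + c_1
Substituting the second into the first: gamma(0) (1 - phi_1^2) = c_0 + phi_1 c_1, so
  gamma(0) = c_0 / (1 - phi_1^2) = 4 / (1 - (0.168)^2) = 4 / 0.971776 = 4.116175.
  gamma(1) = phi_1 gamma(0) = (0.168)(4.116175) = 0.691517.
Therefore gamma(1) = 0.6915 (to 4 decimal places).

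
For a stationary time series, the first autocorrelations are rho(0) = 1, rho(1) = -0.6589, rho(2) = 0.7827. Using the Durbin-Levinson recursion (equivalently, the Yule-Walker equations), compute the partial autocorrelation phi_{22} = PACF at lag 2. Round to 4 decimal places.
\phi_{22} = 0.6160

The PACF at lag k is phi_{kk}, the last component of the solution
to the Yule-Walker system G_k phi = r_k where
  (G_k)_{ij} = rho(|i - j|), (r_k)_i = rho(i), i,j = 1..k.
Equivalently, Durbin-Levinson gives phi_{kk} iteratively:
  phi_{11} = rho(1)
  phi_{kk} = [rho(k) - sum_{j=1..k-1} phi_{k-1,j} rho(k-j)]
            / [1 - sum_{j=1..k-1} phi_{k-1,j} rho(j)],
  phi_{k,j} = phi_{k-1,j} - phi_{kk} phi_{k-1,k-j},  j = 1..k-1.
Step k = 1:
  phi_11 = rho(1) = -0.6589.
Step k = 2:
  phi_22 = [rho(2) - phi_11 rho(1)] / [1 - phi_11 rho(1)] = [0.7827 - (-0.6589)(-0.6589)] / [1 - (-0.6589)(-0.6589)]
         = 0.34855079 / 0.56585079 = 0.616.
Therefore phi_{22} = 0.6160.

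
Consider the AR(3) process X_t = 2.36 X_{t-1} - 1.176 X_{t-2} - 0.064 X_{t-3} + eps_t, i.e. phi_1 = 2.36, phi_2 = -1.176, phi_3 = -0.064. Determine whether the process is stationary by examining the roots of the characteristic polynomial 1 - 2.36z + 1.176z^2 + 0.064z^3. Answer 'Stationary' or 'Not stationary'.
\text{Not stationary}

The AR(p) characteristic polynomial is P(z) = 1 - 2.36z + 1.176z^2 + 0.064z^3.
Stationarity requires all roots to lie outside the unit circle, i.e. |z| > 1 for every root.
Degree 3: look for a simple real root z0 first, then factor out (1 - z/z0) and solve the remaining quadratic.
Testing z0 = 0.625: P(0.625) = 1 + (-2.36)(0.625) + (1.176)(0.625)^2 + (0.064)(0.625)^3
  = 1 + (-1.475) + (0.459375) + (0.015625) = 0.  So z_0 = 0.625 is a root, |z_0| = 0.625.
Divide out the factor (1 - 1.6 z) = (1 - z/z0) (since 1/z0 = 1.6):
  P(z) = (1 - 1.6 z)(1 + (-0.76) z + (-0.04) z^2)
  [check: z-coef -0.76 - (1.6) = -2.36; z^2-coef -0.04 - (1.6)(-0.76) = 1.176; z^3-coef -(1.6)(-0.04) = 0.064.]
Remaining roots from the quadratic factor 1 + (-0.76) z + (-0.04) z^2:
  Set 1 + (-0.76) z + (-0.04) z^2 = 0, i.e. a z^2 + b z + c = 0 with a = -0.04, b = -0.76, c = 1.
  Discriminant D = b^2 - 4ac = (-0.76)^2 - 4*(-0.04)*1 = 0.5776 - (-0.16) = 0.7376.
  D >= 0, so the roots are real: z = (-b +/- sqrt(D)) / (2a) = (0.76 +/- 0.858836) / (-0.08).
    z_1 = (0.76 + 0.858836) / (-0.08) = -20.2355,   |z_1| = 20.2355.
    z_2 = (0.76 - 0.858836) / (-0.08) = 1.2355,   |z_2| = 1.2355.
Moduli of all roots: 0.6250, 20.2355, 1.2355.
All moduli strictly greater than 1? No.
Verdict: Not stationary.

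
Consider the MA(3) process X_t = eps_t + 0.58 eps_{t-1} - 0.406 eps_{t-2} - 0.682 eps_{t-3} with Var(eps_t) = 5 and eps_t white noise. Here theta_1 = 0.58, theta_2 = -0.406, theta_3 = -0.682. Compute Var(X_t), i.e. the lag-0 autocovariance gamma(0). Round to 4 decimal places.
\gamma(0) = 9.8318

For an MA(q) process X_t = eps_t + sum_i theta_i eps_{t-i} with
Var(eps_t) = sigma^2, the variance is
  gamma(0) = sigma^2 * (1 + sum_i theta_i^2).
  sum_i theta_i^2 = (0.58)^2 + (-0.406)^2 + (-0.682)^2 = 0.3364 + 0.164836 + 0.465124 = 0.96636.
  gamma(0) = 5 * (1 + 0.96636) = 5 * 1.96636 = 9.8318.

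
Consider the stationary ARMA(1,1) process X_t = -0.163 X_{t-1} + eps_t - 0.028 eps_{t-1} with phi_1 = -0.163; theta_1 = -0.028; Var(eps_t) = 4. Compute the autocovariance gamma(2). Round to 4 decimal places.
\gamma(2) = 0.1285

Multiply the model equation by X_{t-k} and take expectations. With theta_0 = psi_0 = 1 and psi_j the MA(infinity) weights, this gives
  gamma(k) - sum_i phi_i gamma(k-i) = c_k,
  c_k = sigma^2 * sum_{j=k..q} theta_j psi_{j-k}   (c_k = 0 for k > q),
using gamma(-m) = gamma(m).
psi-weights needed (psi_j = theta_j + sum_i phi_i psi_{j-i}):
  psi_1 = theta_1 + phi_1 = -0.028 + (-0.163) = -0.191
Right-hand sides:
  c_0 = sigma^2 (1 + theta_1 psi_1) = 4 * (1 + (-0.028)(-0.191)) = 4 * 1.005348 = 4.021392
  c_1 = sigma^2 theta_1 = 4 * (-0.028) = -0.112
  c_2 = 0
Equations for k = 0 and k = 1 (AR order 1):
  gamma(0) = phi_1 gamma(1) + c_0
  gamma(1) = phi_1 gamma(0) + c_1
Substituting the second into the first: gamma(0) (1 - phi_1^2) = c_0 + phi_1 c_1, so
  gamma(0) = (c_0 + phi_1 c_1) / (1 - phi_1^2) = (4.021392 + (-0.163)(-0.112)) / (1 - (-0.163)^2) = 4.039648 / 0.973431 = 4.149907.
  gamma(1) = phi_1 gamma(0) + c_1 = (-0.163)(4.149907) + (-0.112) = -0.788435.
For k = 2 (> q): gamma(2) = phi_1 gamma(1) = (-0.163)(-0.788435) = 0.128515.
Therefore gamma(2) = 0.1285 (to 4 decimal places).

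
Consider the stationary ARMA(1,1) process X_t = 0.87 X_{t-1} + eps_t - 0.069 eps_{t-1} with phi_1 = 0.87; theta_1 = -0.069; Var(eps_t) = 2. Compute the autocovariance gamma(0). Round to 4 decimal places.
\gamma(0) = 7.2785

Multiply the model equation by X_{t-k} and take expectations. With theta_0 = psi_0 = 1 and psi_j the MA(infinity) weights, this gives
  gamma(k) - sum_i phi_i gamma(k-i) = c_k,
  c_k = sigma^2 * sum_{j=k..q} theta_j psi_{j-k}   (c_k = 0 for k > q),
using gamma(-m) = gamma(m).
psi-weights needed (psi_j = theta_j + sum_i phi_i psi_{j-i}):
  psi_1 = theta_1 + phi_1 = -0.069 + (0.87) = 0.801
Right-hand sides:
  c_0 = sigma^2 (1 + theta_1 psi_1) = 2 * (1 + (-0.069)(0.801)) = 2 * 0.944731 = 1.889462
  c_1 = sigma^2 theta_1 = 2 * (-0.069) = -0.138
  c_2 = 0
Equations for k = 0 and k = 1 (AR order 1):
  gamma(0) = phi_1 gamma(1) + c_0
  gamma(1) = phi_1 gamma(0) + c_1
Substituting the second into the first: gamma(0) (1 - phi_1^2) = c_0 + phi_1 c_1, so
  gamma(0) = (c_0 + phi_1 c_1) / (1 - phi_1^2) = (1.889462 + (0.87)(-0.138)) / (1 - (0.87)^2) = 1.769402 / 0.2431 = 7.278494.
Therefore gamma(0) = 7.2785 (to 4 decimal places).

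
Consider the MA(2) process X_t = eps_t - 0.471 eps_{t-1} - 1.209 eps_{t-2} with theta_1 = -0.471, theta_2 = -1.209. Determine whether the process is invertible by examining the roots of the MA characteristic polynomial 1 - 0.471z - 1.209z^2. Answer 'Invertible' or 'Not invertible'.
\text{Not invertible}

The MA(q) characteristic polynomial is P(z) = 1 - 0.471z - 1.209z^2.
Invertibility requires all roots to lie outside the unit circle, i.e. |z| > 1 for every root.
Set 1 + (-0.471) z + (-1.209) z^2 = 0, i.e. a z^2 + b z + c = 0 with a = -1.209, b = -0.471, c = 1.
Discriminant D = b^2 - 4ac = (-0.471)^2 - 4*(-1.209)*1 = 0.221841 - (-4.836) = 5.057841.
D >= 0, so the roots are real: z = (-b +/- sqrt(D)) / (2a) = (0.471 +/- 2.248964) / (-2.418).
  z_1 = (0.471 + 2.248964) / (-2.418) = -1.1249,   |z_1| = 1.1249.
  z_2 = (0.471 - 2.248964) / (-2.418) = 0.7353,   |z_2| = 0.7353.
Moduli of all roots: 1.1249, 0.7353.
All moduli strictly greater than 1? No.
Verdict: Not invertible.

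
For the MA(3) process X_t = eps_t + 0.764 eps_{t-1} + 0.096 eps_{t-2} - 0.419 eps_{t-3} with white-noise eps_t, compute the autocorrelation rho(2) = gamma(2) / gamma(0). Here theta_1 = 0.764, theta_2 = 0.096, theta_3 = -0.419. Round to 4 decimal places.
\rho(2) = -0.1267

For an MA(q) process with theta_0 = 1, the autocovariance is
  gamma(k) = sigma^2 * sum_{i=0..q-k} theta_i * theta_{i+k},
and rho(k) = gamma(k) / gamma(0). Sigma^2 cancels.
  numerator   = (1)*(0.096) + (0.764)*(-0.419) = -0.224116.
  denominator = (1)^2 + (0.764)^2 + (0.096)^2 + (-0.419)^2 = 1.768473.
  rho(2) = -0.224116 / 1.768473 = -0.1267.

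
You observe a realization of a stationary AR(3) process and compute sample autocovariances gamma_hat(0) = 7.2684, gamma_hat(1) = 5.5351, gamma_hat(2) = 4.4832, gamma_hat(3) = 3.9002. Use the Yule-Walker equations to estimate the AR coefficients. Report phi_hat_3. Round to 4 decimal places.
\hat\phi_{3} = 0.0990

The Yule-Walker equations for an AR(p) process read, in matrix form,
  Gamma_p phi = r_p,   with   (Gamma_p)_{ij} = gamma(|i - j|),
                       (r_p)_i = gamma(i),   i,j = 1..p.
Substitute the sample gammas (Toeplitz matrix and right-hand side of size 3):
  Gamma_p = [[7.2684, 5.5351, 4.4832], [5.5351, 7.2684, 5.5351], [4.4832, 5.5351, 7.2684]]
  r_p     = [5.5351, 4.4832, 3.9002]
Written out (R1..R3):
  (R1) 7.2684 phi_1 + 5.5351 phi_2 + 4.4832 phi_3 = 5.5351
  (R2) 5.5351 phi_1 + 7.2684 phi_2 + 5.5351 phi_3 = 4.4832
  (R3) 4.4832 phi_1 + 5.5351 phi_2 + 7.2684 phi_3 = 3.9002
Gaussian elimination:
  R2 <- R2 - (5.5351/7.2684) R1 = R2 - (0.761529) R1:  3.053259 phi_2 + 2.121012 phi_3 = 0.268059
  R3 <- R3 - (4.4832/7.2684) R1 = R3 - (0.616807) R1:  2.121012 phi_2 + 4.503131 phi_3 = 0.486112
  R3 <- R3 - (2.121012/3.053259) R2 = R3 - (0.694671) R2:  3.029725 phi_3 = 0.299899
Back-substitution:
  phi_hat_3 = 0.299899 / 3.029725 = 0.098985
  phi_hat_2 = (0.268059 - (2.121012)(0.098985)) / 3.053259 = 0.019032
  phi_hat_1 = (5.5351 - (5.5351)(0.019032) - (4.4832)(0.098985)) / 7.2684 = 0.685981
So phi_hat = [0.6860, 0.0190, 0.0990].
Therefore phi_hat_3 = 0.0990.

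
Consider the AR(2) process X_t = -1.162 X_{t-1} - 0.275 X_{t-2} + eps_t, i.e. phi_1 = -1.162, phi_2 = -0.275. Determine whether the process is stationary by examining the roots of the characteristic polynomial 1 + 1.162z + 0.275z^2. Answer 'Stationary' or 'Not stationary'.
\text{Stationary}

The AR(p) characteristic polynomial is P(z) = 1 + 1.162z + 0.275z^2.
Stationarity requires all roots to lie outside the unit circle, i.e. |z| > 1 for every root.
Set 1 + (1.162) z + (0.275) z^2 = 0, i.e. a z^2 + b z + c = 0 with a = 0.275, b = 1.162, c = 1.
Discriminant D = b^2 - 4ac = (1.162)^2 - 4*(0.275)*1 = 1.350244 - (1.1) = 0.250244.
D >= 0, so the roots are real: z = (-b +/- sqrt(D)) / (2a) = (-1.162 +/- 0.500244) / (0.55).
  z_1 = (-1.162 + 0.500244) / (0.55) = -1.2032,   |z_1| = 1.2032.
  z_2 = (-1.162 - 0.500244) / (0.55) = -3.0223,   |z_2| = 3.0223.
Moduli of all roots: 1.2032, 3.0223.
All moduli strictly greater than 1? Yes.
Verdict: Stationary.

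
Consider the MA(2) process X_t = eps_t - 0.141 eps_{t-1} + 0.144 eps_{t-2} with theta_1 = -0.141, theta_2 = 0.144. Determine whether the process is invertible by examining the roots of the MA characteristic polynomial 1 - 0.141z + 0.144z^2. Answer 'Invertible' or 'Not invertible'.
\text{Invertible}

The MA(q) characteristic polynomial is P(z) = 1 - 0.141z + 0.144z^2.
Invertibility requires all roots to lie outside the unit circle, i.e. |z| > 1 for every root.
Set 1 + (-0.141) z + (0.144) z^2 = 0, i.e. a z^2 + b z + c = 0 with a = 0.144, b = -0.141, c = 1.
Discriminant D = b^2 - 4ac = (-0.141)^2 - 4*(0.144)*1 = 0.019881 - (0.576) = -0.556119.
D < 0, so the roots are the complex-conjugate pair z = (-b +/- i sqrt(-D)) / (2a) = 0.4896 +/- 2.5894i.
For a conjugate pair |z|^2 = z * conj(z) = (product of roots) = c/a = 1/(0.144) = 6.944444, so |z| = sqrt(6.944444) = 2.6352 for both roots.
Moduli of all roots: 2.6352, 2.6352.
All moduli strictly greater than 1? Yes.
Verdict: Invertible.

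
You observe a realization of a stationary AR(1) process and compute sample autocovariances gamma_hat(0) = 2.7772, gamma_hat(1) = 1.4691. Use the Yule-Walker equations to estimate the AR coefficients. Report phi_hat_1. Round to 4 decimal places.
\hat\phi_{1} = 0.5290

The Yule-Walker equations for an AR(p) process read, in matrix form,
  Gamma_p phi = r_p,   with   (Gamma_p)_{ij} = gamma(|i - j|),
                       (r_p)_i = gamma(i),   i,j = 1..p.
Substitute the sample gammas (Toeplitz matrix and right-hand side of size 1):
  Gamma_p = [[2.7772]]
  r_p     = [1.4691]
With p = 1 this is the single equation gamma(0) phi_1 = gamma(1):
  phi_hat_1 = gamma(1) / gamma(0) = 1.4691 / 2.7772 = 0.5290.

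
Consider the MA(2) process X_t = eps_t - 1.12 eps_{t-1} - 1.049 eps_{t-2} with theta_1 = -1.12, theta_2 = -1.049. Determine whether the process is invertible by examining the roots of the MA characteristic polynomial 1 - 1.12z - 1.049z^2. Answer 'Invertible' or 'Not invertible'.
\text{Not invertible}

The MA(q) characteristic polynomial is P(z) = 1 - 1.12z - 1.049z^2.
Invertibility requires all roots to lie outside the unit circle, i.e. |z| > 1 for every root.
Set 1 + (-1.12) z + (-1.049) z^2 = 0, i.e. a z^2 + b z + c = 0 with a = -1.049, b = -1.12, c = 1.
Discriminant D = b^2 - 4ac = (-1.12)^2 - 4*(-1.049)*1 = 1.2544 - (-4.196) = 5.4504.
D >= 0, so the roots are real: z = (-b +/- sqrt(D)) / (2a) = (1.12 +/- 2.334609) / (-2.098).
  z_1 = (1.12 + 2.334609) / (-2.098) = -1.6466,   |z_1| = 1.6466.
  z_2 = (1.12 - 2.334609) / (-2.098) = 0.5789,   |z_2| = 0.5789.
Moduli of all roots: 1.6466, 0.5789.
All moduli strictly greater than 1? No.
Verdict: Not invertible.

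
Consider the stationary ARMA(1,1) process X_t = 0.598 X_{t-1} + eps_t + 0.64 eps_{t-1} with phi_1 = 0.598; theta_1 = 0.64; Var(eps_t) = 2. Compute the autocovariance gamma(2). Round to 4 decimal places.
\gamma(2) = 3.1870

Multiply the model equation by X_{t-k} and take expectations. With theta_0 = psi_0 = 1 and psi_j the MA(infinity) weights, this gives
  gamma(k) - sum_i phi_i gamma(k-i) = c_k,
  c_k = sigma^2 * sum_{j=k..q} theta_j psi_{j-k}   (c_k = 0 for k > q),
using gamma(-m) = gamma(m).
psi-weights needed (psi_j = theta_j + sum_i phi_i psi_{j-i}):
  psi_1 = theta_1 + phi_1 = 0.64 + (0.598) = 1.238
Right-hand sides:
  c_0 = sigma^2 (1 + theta_1 psi_1) = 2 * (1 + (0.64)(1.238)) = 2 * 1.79232 = 3.58464
  c_1 = sigma^2 theta_1 = 2 * (0.64) = 1.28
  c_2 = 0
Equations for k = 0 and k = 1 (AR order 1):
  gamma(0) = phi_1 gamma(1) + c_0
  gamma(1) = phi_1 gamma(0) + c_1
Substituting the second into the first: gamma(0) (1 - phi_1^2) = c_0 + phi_1 c_1, so
  gamma(0) = (c_0 + phi_1 c_1) / (1 - phi_1^2) = (3.58464 + (0.598)(1.28)) / (1 - (0.598)^2) = 4.35008 / 0.642396 = 6.771649.
  gamma(1) = phi_1 gamma(0) + c_1 = (0.598)(6.771649) + (1.28) = 5.329446.
For k = 2 (> q): gamma(2) = phi_1 gamma(1) = (0.598)(5.329446) = 3.187009.
Therefore gamma(2) = 3.1870 (to 4 decimal places).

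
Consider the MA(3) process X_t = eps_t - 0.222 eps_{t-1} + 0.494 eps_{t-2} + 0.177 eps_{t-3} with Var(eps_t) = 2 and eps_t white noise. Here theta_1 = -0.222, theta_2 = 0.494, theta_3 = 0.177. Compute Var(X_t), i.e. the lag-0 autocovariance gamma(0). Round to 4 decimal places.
\gamma(0) = 2.6493

For an MA(q) process X_t = eps_t + sum_i theta_i eps_{t-i} with
Var(eps_t) = sigma^2, the variance is
  gamma(0) = sigma^2 * (1 + sum_i theta_i^2).
  sum_i theta_i^2 = (-0.222)^2 + (0.494)^2 + (0.177)^2 = 0.049284 + 0.244036 + 0.031329 = 0.324649.
  gamma(0) = 2 * (1 + 0.324649) = 2 * 1.324649 = 2.649298, which rounds to 2.6493.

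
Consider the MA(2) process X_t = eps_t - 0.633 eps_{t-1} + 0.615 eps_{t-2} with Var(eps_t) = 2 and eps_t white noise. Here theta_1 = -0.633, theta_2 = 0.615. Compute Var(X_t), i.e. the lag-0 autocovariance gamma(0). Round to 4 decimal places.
\gamma(0) = 3.5578

For an MA(q) process X_t = eps_t + sum_i theta_i eps_{t-i} with
Var(eps_t) = sigma^2, the variance is
  gamma(0) = sigma^2 * (1 + sum_i theta_i^2).
  sum_i theta_i^2 = (-0.633)^2 + (0.615)^2 = 0.400689 + 0.378225 = 0.778914.
  gamma(0) = 2 * (1 + 0.778914) = 2 * 1.778914 = 3.557828, which rounds to 3.5578.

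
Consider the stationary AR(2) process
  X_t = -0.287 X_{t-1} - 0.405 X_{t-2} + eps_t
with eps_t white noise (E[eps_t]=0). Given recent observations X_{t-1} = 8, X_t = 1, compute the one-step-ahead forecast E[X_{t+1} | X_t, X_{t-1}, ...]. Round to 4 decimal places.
E[X_{t+1} \mid \mathcal F_t] = -3.5270

For an AR(p) model X_t = c + sum_i phi_i X_{t-i} + eps_t, the
one-step-ahead conditional mean is
  E[X_{t+1} | X_t, ...] = c + sum_i phi_i X_{t+1-i}.
Substitute known values:
  E[X_{t+1} | ...] = (-0.287) * (1) + (-0.405) * (8)
                   = -3.5270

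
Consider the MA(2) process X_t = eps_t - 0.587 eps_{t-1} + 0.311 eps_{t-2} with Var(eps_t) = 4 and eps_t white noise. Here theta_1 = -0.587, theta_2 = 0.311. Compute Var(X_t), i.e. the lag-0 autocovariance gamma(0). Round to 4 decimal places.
\gamma(0) = 5.7652

For an MA(q) process X_t = eps_t + sum_i theta_i eps_{t-i} with
Var(eps_t) = sigma^2, the variance is
  gamma(0) = sigma^2 * (1 + sum_i theta_i^2).
  sum_i theta_i^2 = (-0.587)^2 + (0.311)^2 = 0.344569 + 0.096721 = 0.44129.
  gamma(0) = 4 * (1 + 0.44129) = 4 * 1.44129 = 5.76516, which rounds to 5.7652.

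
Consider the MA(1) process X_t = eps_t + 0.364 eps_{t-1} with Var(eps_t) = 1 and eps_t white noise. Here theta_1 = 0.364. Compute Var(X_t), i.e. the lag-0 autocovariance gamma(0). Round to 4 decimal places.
\gamma(0) = 1.1325

For an MA(q) process X_t = eps_t + sum_i theta_i eps_{t-i} with
Var(eps_t) = sigma^2, the variance is
  gamma(0) = sigma^2 * (1 + sum_i theta_i^2).
  sum_i theta_i^2 = (0.364)^2 = 0.132496.
  gamma(0) = 1 * (1 + 0.132496) = 1 * 1.132496 = 1.132496, which rounds to 1.1325.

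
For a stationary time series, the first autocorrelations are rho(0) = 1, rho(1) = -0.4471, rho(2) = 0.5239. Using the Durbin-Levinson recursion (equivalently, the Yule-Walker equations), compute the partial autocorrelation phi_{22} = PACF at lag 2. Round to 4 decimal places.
\phi_{22} = 0.4050

The PACF at lag k is phi_{kk}, the last component of the solution
to the Yule-Walker system G_k phi = r_k where
  (G_k)_{ij} = rho(|i - j|), (r_k)_i = rho(i), i,j = 1..k.
Equivalently, Durbin-Levinson gives phi_{kk} iteratively:
  phi_{11} = rho(1)
  phi_{kk} = [rho(k) - sum_{j=1..k-1} phi_{k-1,j} rho(k-j)]
            / [1 - sum_{j=1..k-1} phi_{k-1,j} rho(j)],
  phi_{k,j} = phi_{k-1,j} - phi_{kk} phi_{k-1,k-j},  j = 1..k-1.
Step k = 1:
  phi_11 = rho(1) = -0.4471.
Step k = 2:
  phi_22 = [rho(2) - phi_11 rho(1)] / [1 - phi_11 rho(1)] = [0.5239 - (-0.4471)(-0.4471)] / [1 - (-0.4471)(-0.4471)]
         = 0.32400159 / 0.80010159 = 0.405.
Therefore phi_{22} = 0.4050.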